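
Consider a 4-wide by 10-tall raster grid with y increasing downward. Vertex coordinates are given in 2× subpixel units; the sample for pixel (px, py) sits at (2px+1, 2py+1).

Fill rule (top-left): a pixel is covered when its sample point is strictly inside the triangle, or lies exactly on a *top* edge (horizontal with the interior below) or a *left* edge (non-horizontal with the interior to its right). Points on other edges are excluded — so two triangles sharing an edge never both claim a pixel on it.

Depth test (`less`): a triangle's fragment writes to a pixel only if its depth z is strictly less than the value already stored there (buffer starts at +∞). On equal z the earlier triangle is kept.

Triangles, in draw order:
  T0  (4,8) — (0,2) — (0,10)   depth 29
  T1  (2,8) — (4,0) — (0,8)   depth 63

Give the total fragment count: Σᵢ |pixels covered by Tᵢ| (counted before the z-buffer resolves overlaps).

T0:
  2·area = 32  (B↔C swapped to make it positive)
  edge (4, 8)→(0, 10): d=(-4,2) right/bottom  bias=-1
  edge (0, 10)→(0, 2): d=(0,-8) top-left  bias=+0
  edge (0, 2)→(4, 8): d=(4,6) right/bottom  bias=-1
    (0,2)@(1, 5): e=[18,8,6] → █
    (1,2)@(3, 5): e=[14,24,-6] → ·
    (0,3)@(1, 7): e=[10,8,14] → █
    (1,3)@(3, 7): e=[6,24,2] → █
    (2,3)@(5, 7): e=[2,40,-10] → ·
    (0,4)@(1, 9): e=[2,8,22] → █
    (1,4)@(3, 9): e=[-2,24,10] → ·
    (0,5)@(1, 11): e=[-6,8,30] → ·
  covered (4 px):
    · · · ·
    · · · ·
    █ · · ·
    █ █ · ·
    █ · · ·
    · · · ·
    · · · ·
    · · · ·
    · · · ·
    · · · ·
T1:
  2·area = 16  (B↔C swapped to make it positive)
  edge (2, 8)→(0, 8): d=(-2,0) right/bottom  bias=-1
  edge (0, 8)→(4, 0): d=(4,-8) top-left  bias=+0
  edge (4, 0)→(2, 8): d=(-2,8) right/bottom  bias=-1
    (1,1)@(3, 3): e=[10,4,2] → █
    (2,1)@(5, 3): e=[10,20,-14] → ·
    (1,2)@(3, 5): e=[6,12,-2] → ·
    (0,3)@(1, 7): e=[2,4,10] → █
    (1,3)@(3, 7): e=[2,20,-6] → ·
    (0,4)@(1, 9): e=[-2,12,6] → ·
  covered (2 px):
    · · · ·
    · █ · ·
    · · · ·
    █ · · ·
    · · · ·
    · · · ·
    · · · ·
    · · · ·
    · · · ·
    · · · ·

Result: 6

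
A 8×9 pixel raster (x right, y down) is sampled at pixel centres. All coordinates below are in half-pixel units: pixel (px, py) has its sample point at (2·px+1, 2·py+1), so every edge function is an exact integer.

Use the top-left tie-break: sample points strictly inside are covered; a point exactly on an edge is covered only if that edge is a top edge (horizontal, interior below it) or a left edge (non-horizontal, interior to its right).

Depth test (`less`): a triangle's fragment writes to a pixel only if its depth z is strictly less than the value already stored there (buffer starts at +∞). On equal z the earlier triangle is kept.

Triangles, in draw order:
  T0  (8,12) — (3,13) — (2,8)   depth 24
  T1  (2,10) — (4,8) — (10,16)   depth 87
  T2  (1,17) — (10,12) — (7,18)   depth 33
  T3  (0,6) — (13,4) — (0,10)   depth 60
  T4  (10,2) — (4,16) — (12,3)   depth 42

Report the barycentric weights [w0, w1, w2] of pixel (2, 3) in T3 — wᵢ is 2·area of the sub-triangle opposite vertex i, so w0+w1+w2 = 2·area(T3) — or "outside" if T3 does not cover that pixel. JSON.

T0:
  2·area = 26
  edge (8, 12)→(3, 13): d=(-5,1) right/bottom  bias=-1
  edge (3, 13)→(2, 8): d=(-1,-5) top-left  bias=+0
  edge (2, 8)→(8, 12): d=(6,4) right/bottom  bias=-1
    (0,1)@(1, 3): e=[52,0,-26] → ·  [on edge]
    (1,4)@(3, 9): e=[20,4,2] → #
    (2,4)@(5, 9): e=[18,14,-6] → ·
    (1,5)@(3, 11): e=[10,2,14] → #
    (2,5)@(5, 11): e=[8,12,6] → #
    (3,5)@(7, 11): e=[6,22,-2] → ·
    (6,5)@(13, 11): e=[0,52,-26] → ·  [on edge]
    (1,6)@(3, 13): e=[0,0,26] → ·  [on edge]
    (2,6)@(5, 13): e=[-2,10,18] → ·
  covered (3 px):
    · · · · · · · ·
    · · · · · · · ·
    · · · · · · · ·
    · · · · · · · ·
    · # · · · · · ·
    · # # · · · · ·
    · · · · · · · ·
    · · · · · · · ·
    · · · · · · · ·
T1:
  2·area = 28
  edge (2, 10)→(4, 8): d=(2,-2) top-left  bias=+0
  edge (4, 8)→(10, 16): d=(6,8) right/bottom  bias=-1
  edge (10, 16)→(2, 10): d=(-8,-6) top-left  bias=+0
    (5,0)@(11, 1): e=[0,-98,126] → ·  [on edge]
    (4,1)@(9, 3): e=[0,-70,98] → ·  [on edge]
    (3,2)@(7, 5): e=[0,-42,70] → ·  [on edge]
    (2,3)@(5, 7): e=[0,-14,42] → ·  [on edge]
    (1,4)@(3, 9): e=[0,14,14] → #  [on edge]
    (2,4)@(5, 9): e=[4,-2,26] → ·
    (0,5)@(1, 11): e=[0,42,-14] → ·  [on edge]
    (1,5)@(3, 11): e=[4,26,-2] → ·
    (2,5)@(5, 11): e=[8,10,10] → #
    (3,5)@(7, 11): e=[12,-6,22] → ·
    (2,6)@(5, 13): e=[12,22,-6] → ·
    (3,6)@(7, 13): e=[16,6,6] → #
  covered (4 px):
    · · · · · · · ·
    · · · · · · · ·
    · · · · · · · ·
    · · · · · · · ·
    · # · · · · · ·
    · · # · · · · ·
    · · · # · · · ·
    · · · · # · · ·
    · · · · · · · ·
T2:
  2·area = 39
  edge (1, 17)→(10, 12): d=(9,-5) top-left  bias=+0
  edge (10, 12)→(7, 18): d=(-3,6) right/bottom  bias=-1
  edge (7, 18)→(1, 17): d=(-6,-1) top-left  bias=+0
    (4,6)@(9, 13): e=[4,3,32] → #
    (5,6)@(11, 13): e=[14,-9,34] → ·
    (2,7)@(5, 15): e=[2,21,16] → #
    (3,7)@(7, 15): e=[12,9,18] → #
    (4,7)@(9, 15): e=[22,-3,20] → ·
    (0,8)@(1, 17): e=[0,39,0] → #  [on edge]
    (1,8)@(3, 17): e=[10,27,2] → #
    (4,8)@(9, 17): e=[40,-9,8] → ·
  covered (7 px):
    · · · · · · · ·
    · · · · · · · ·
    · · · · · · · ·
    · · · · · · · ·
    · · · · · · · ·
    · · · · · · · ·
    · · · · # · · ·
    · · # # · · · ·
    # # # # · · · ·
T3:
  2·area = 52
  edge (0, 6)→(13, 4): d=(13,-2) top-left  bias=+0
  edge (13, 4)→(0, 10): d=(-13,6) right/bottom  bias=-1
  edge (0, 10)→(0, 6): d=(0,-4) top-left  bias=+0
    (3,2)@(7, 5): e=[1,23,28] → #
    (4,2)@(9, 5): e=[5,11,36] → #
    (5,2)@(11, 5): e=[9,-1,44] → ·
    (0,3)@(1, 7): e=[15,33,4] → #
    (1,3)@(3, 7): e=[19,21,12] → #
    (2,3)@(5, 7): e=[23,9,20] → #
    (3,3)@(7, 7): e=[27,-3,28] → ·
    (4,3)@(9, 7): e=[31,-15,36] → ·
    (0,4)@(1, 9): e=[41,7,4] → #
    (1,4)@(3, 9): e=[45,-5,12] → ·
    (2,4)@(5, 9): e=[49,-17,20] → ·
    (0,5)@(1, 11): e=[67,-19,4] → ·
  covered (6 px):
    · · · · · · · ·
    · · · · · · · ·
    · · · # # · · ·
    # # # · · · · ·
    # · · · · · · ·
    · · · · · · · ·
    · · · · · · · ·
    · · · · · · · ·
    · · · · · · · ·
T4:
  2·area = 34  (B↔C swapped to make it positive)
  edge (10, 2)→(12, 3): d=(2,1) right/bottom  bias=-1
  edge (12, 3)→(4, 16): d=(-8,13) right/bottom  bias=-1
  edge (4, 16)→(10, 2): d=(6,-14) top-left  bias=+0
    (5,1)@(11, 3): e=[1,13,20] → #
    (6,1)@(13, 3): e=[-1,-13,48] → ·
    (4,2)@(9, 5): e=[7,23,4] → #
    (5,2)@(11, 5): e=[5,-3,32] → ·
    (4,3)@(9, 7): e=[11,7,16] → #
    (5,3)@(11, 7): e=[9,-19,44] → ·
    (3,4)@(7, 9): e=[17,17,0] → #  [on edge]
    (4,4)@(9, 9): e=[15,-9,28] → ·
    (3,5)@(7, 11): e=[21,1,12] → #
    (4,5)@(9, 11): e=[19,-25,40] → ·
    (3,6)@(7, 13): e=[25,-15,24] → ·
  covered (5 px):
    · · · · · · · ·
    · · · · · # · ·
    · · · · # · · ·
    · · · · # · · ·
    · · · # · · · ·
    · · · # · · · ·
    · · · · · · · ·
    · · · · · · · ·
    · · · · · · · ·

Result: [9,20,23]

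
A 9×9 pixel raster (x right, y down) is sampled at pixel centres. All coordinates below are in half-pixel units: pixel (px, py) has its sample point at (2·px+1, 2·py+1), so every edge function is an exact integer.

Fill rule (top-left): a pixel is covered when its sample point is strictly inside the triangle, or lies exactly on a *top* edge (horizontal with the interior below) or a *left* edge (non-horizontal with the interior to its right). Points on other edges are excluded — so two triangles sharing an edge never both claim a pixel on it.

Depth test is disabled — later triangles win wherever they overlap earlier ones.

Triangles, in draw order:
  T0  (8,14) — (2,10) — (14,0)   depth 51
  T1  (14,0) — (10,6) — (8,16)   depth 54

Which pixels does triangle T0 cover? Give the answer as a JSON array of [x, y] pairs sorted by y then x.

T0:
  2·area = 108
  edge (8, 14)→(2, 10): d=(-6,-4) top-left  bias=+0
  edge (2, 10)→(14, 0): d=(12,-10) top-left  bias=+0
  edge (14, 0)→(8, 14): d=(-6,14) right/bottom  bias=-1
    (6,0)@(13, 1): e=[98,2,8] → █
    (7,0)@(15, 1): e=[106,22,-20] → ·
    (5,1)@(11, 3): e=[78,6,24] → █
    (6,1)@(13, 3): e=[86,26,-4] → ·
    (4,2)@(9, 5): e=[58,10,40] → █
    (6,2)@(13, 5): e=[74,50,-16] → ·
    (3,3)@(7, 7): e=[38,14,56] → █
    (5,3)@(11, 7): e=[54,54,0] → ·  [on edge]
    (2,4)@(5, 9): e=[18,18,72] → █
    (5,4)@(11, 9): e=[42,78,-12] → ·
    (2,5)@(5, 11): e=[6,42,60] → █
    (5,5)@(11, 11): e=[30,102,-24] → ·
  covered (13 px):
    · · · · · · █ · ·
    · · · · · █ · · ·
    · · · · █ █ · · ·
    · · · █ █ · · · ·
    · · █ █ █ · · · ·
    · · █ █ █ · · · ·
    · · · █ · · · · ·
    · · · · · · · · ·
    · · · · · · · · ·
T1:
  2·area = 28  (B↔C swapped to make it positive)
  edge (14, 0)→(8, 16): d=(-6,16) right/bottom  bias=-1
  edge (8, 16)→(10, 6): d=(2,-10) top-left  bias=+0
  edge (10, 6)→(14, 0): d=(4,-6) top-left  bias=+0
    (5,0)@(11, 1): e=[42,0,-14] → ·  [on edge]
    (5,2)@(11, 5): e=[18,8,2] → █
    (6,2)@(13, 5): e=[-14,28,14] → ·
    (5,3)@(11, 7): e=[6,12,10] → █
    (6,3)@(13, 7): e=[-26,32,22] → ·
    (5,4)@(11, 9): e=[-6,16,18] → ·
    (4,5)@(9, 11): e=[14,0,14] → █  [on edge]
    (5,5)@(11, 11): e=[-18,20,26] → ·
    (4,6)@(9, 13): e=[2,4,22] → █
    (5,6)@(11, 13): e=[-30,24,34] → ·
    (4,7)@(9, 15): e=[-10,8,30] → ·
  covered (4 px):
    · · · · · · · · ·
    · · · · · · · · ·
    · · · · · █ · · ·
    · · · · · █ · · ·
    · · · · · · · · ·
    · · · · █ · · · ·
    · · · · █ · · · ·
    · · · · · · · · ·
    · · · · · · · · ·

Result: [[6,0],[5,1],[4,2],[5,2],[3,3],[4,3],[2,4],[3,4],[4,4],[2,5],[3,5],[4,5],[3,6]]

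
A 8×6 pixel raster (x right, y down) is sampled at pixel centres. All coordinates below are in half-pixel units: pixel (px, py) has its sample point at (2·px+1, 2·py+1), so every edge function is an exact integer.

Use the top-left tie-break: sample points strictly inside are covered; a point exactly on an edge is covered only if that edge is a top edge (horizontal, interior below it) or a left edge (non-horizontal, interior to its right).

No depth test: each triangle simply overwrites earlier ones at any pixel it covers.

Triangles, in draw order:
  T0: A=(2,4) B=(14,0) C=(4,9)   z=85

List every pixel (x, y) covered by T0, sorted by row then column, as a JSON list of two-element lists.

T0:
  2·area = 68
  edge (2, 4)→(14, 0): d=(12,-4) top-left  bias=+0
  edge (14, 0)→(4, 9): d=(-10,9) right/bottom  bias=-1
  edge (4, 9)→(2, 4): d=(-2,-5) top-left  bias=+0
    (5,0)@(11, 1): e=[0,17,51] → X  [on edge]
    (6,0)@(13, 1): e=[8,-1,61] → .
    (2,1)@(5, 3): e=[0,51,17] → X  [on edge]
    (3,1)@(7, 3): e=[8,33,27] → X
    (4,1)@(9, 3): e=[16,15,37] → X
    (5,1)@(11, 3): e=[24,-3,47] → .
    (1,2)@(3, 5): e=[16,49,3] → X
    (4,2)@(9, 5): e=[40,-5,33] → .
    (1,3)@(3, 7): e=[40,29,-1] → .
    (2,3)@(5, 7): e=[48,11,9] → X
    (3,3)@(7, 7): e=[56,-7,19] → .
    (2,4)@(5, 9): e=[72,-9,5] → .
  covered (8 px):
    . . . . . X . .
    . . X X X . . .
    . X X X . . . .
    . . X . . . . .
    . . . . . . . .
    . . . . . . . .

Answer: [[5,0],[2,1],[3,1],[4,1],[1,2],[2,2],[3,2],[2,3]]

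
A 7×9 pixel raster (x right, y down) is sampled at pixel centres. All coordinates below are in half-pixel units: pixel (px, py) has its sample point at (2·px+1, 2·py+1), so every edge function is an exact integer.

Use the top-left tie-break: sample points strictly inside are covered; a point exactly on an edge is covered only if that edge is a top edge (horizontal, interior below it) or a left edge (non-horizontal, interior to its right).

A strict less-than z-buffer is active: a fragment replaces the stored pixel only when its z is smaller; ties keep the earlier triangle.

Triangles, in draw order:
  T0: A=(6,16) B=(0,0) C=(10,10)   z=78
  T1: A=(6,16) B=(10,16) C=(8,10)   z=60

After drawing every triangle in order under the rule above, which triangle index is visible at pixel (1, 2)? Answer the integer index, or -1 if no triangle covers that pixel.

T0:
  2·area = 100
  edge (6, 16)→(0, 0): d=(-6,-16) top-left  bias=+0
  edge (0, 0)→(10, 10): d=(10,10) right/bottom  bias=-1
  edge (10, 10)→(6, 16): d=(-4,6) right/bottom  bias=-1
    (0,0)@(1, 1): e=[10,0,90] → ·  [on edge]
    (1,1)@(3, 3): e=[30,0,70] → ·  [on edge]
    (1,2)@(3, 5): e=[18,20,62] → #
    (2,2)@(5, 5): e=[50,0,50] → ·  [on edge]
    (1,3)@(3, 7): e=[6,40,54] → #
    (2,3)@(5, 7): e=[38,20,42] → #
    (3,3)@(7, 7): e=[70,0,30] → ·  [on edge]
    (1,4)@(3, 9): e=[-6,60,46] → ·
    (2,4)@(5, 9): e=[26,40,34] → #
    (3,4)@(7, 9): e=[58,20,22] → #
    (4,4)@(9, 9): e=[90,0,10] → ·  [on edge]
    (2,5)@(5, 11): e=[14,60,26] → #
    (5,5)@(11, 11): e=[110,0,-10] → ·  [on edge]
    (6,6)@(13, 13): e=[130,0,-30] → ·  [on edge]
  covered (10 px):
    · · · · · · ·
    · · · · · · ·
    · # · · · · ·
    · # # · · · ·
    · · # # · · ·
    · · # # # · ·
    · · # # · · ·
    · · · · · · ·
    · · · · · · ·
T1:
  2·area = 24  (B↔C swapped to make it positive)
  edge (6, 16)→(8, 10): d=(2,-6) top-left  bias=+0
  edge (8, 10)→(10, 16): d=(2,6) right/bottom  bias=-1
  edge (10, 16)→(6, 16): d=(-4,0) right/bottom  bias=-1
    (2,0)@(5, 1): e=[-36,0,60] → ·  [on edge]
    (5,0)@(11, 1): e=[0,-36,60] → ·  [on edge]
    (3,3)@(7, 7): e=[-12,0,36] → ·  [on edge]
    (4,3)@(9, 7): e=[0,-12,36] → ·  [on edge]
    (3,6)@(7, 13): e=[0,12,12] → #  [on edge]
    (4,6)@(9, 13): e=[12,0,12] → ·  [on edge]
    (3,7)@(7, 15): e=[4,16,4] → #
    (4,7)@(9, 15): e=[16,4,4] → #
    (5,7)@(11, 15): e=[28,-8,4] → ·
    (3,8)@(7, 17): e=[8,20,-4] → ·
    (4,8)@(9, 17): e=[20,8,-4] → ·
  covered (3 px):
    · · · · · · ·
    · · · · · · ·
    · · · · · · ·
    · · · · · · ·
    · · · · · · ·
    · · · · · · ·
    · · · # · · ·
    · · · # # · ·
    · · · · · · ·

Z-buffer (winner per pixel, '.' = empty):
  . . . . . . .
  . . . . . . .
  . 0 . . . . .
  . 0 0 . . . .
  . . 0 0 . . .
  . . 0 0 0 . .
  . . 0 1 . . .
  . . . 1 1 . .
  . . . . . . .

Answer: 0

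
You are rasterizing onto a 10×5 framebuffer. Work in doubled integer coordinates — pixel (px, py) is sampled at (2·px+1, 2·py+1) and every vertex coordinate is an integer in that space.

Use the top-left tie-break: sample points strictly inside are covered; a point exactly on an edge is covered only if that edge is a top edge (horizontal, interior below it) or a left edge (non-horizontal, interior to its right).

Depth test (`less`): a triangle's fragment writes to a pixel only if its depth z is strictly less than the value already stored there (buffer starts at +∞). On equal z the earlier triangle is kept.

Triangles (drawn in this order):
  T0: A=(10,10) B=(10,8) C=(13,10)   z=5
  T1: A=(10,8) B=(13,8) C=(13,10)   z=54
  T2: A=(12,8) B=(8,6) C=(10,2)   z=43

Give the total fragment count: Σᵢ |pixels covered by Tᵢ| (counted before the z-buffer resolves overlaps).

T0:
  2·area = 6
  edge (10, 10)→(10, 8): d=(0,-2) top-left  bias=+0
  edge (10, 8)→(13, 10): d=(3,2) right/bottom  bias=-1
  edge (13, 10)→(10, 10): d=(-3,0) right/bottom  bias=-1
    (5,4)@(11, 9): e=[2,1,3] → X
    (6,4)@(13, 9): e=[6,-3,3] → .
  covered (1 px):
    . . . . . . . . . .
    . . . . . . . . . .
    . . . . . . . . . .
    . . . . . . . . . .
    . . . . . X . . . .
T1:
  2·area = 6
  edge (10, 8)→(13, 8): d=(3,0) top-left  bias=+0
  edge (13, 8)→(13, 10): d=(0,2) right/bottom  bias=-1
  edge (13, 10)→(10, 8): d=(-3,-2) top-left  bias=+0
    (6,0)@(13, 1): e=[-21,0,27] → .  [on edge]
    (6,1)@(13, 3): e=[-15,0,21] → .  [on edge]
    (6,2)@(13, 5): e=[-9,0,15] → .  [on edge]
    (6,3)@(13, 7): e=[-3,0,9] → .  [on edge]
    (6,4)@(13, 9): e=[3,0,3] → .  [on edge]
  covered (0 px):
    . . . . . . . . . .
    . . . . . . . . . .
    . . . . . . . . . .
    . . . . . . . . . .
    . . . . . . . . . .
T2:
  2·area = 20
  edge (12, 8)→(8, 6): d=(-4,-2) top-left  bias=+0
  edge (8, 6)→(10, 2): d=(2,-4) top-left  bias=+0
  edge (10, 2)→(12, 8): d=(2,6) right/bottom  bias=-1
    (4,2)@(9, 5): e=[6,2,12] → X
    (5,2)@(11, 5): e=[10,10,0] → .  [on edge]
    (4,3)@(9, 7): e=[-2,6,16] → .
    (5,3)@(11, 7): e=[2,14,4] → X
    (6,3)@(13, 7): e=[6,22,-8] → .
    (5,4)@(11, 9): e=[-6,18,8] → .
  covered (2 px):
    . . . . . . . . . .
    . . . . . . . . . .
    . . . . X . . . . .
    . . . . . X . . . .
    . . . . . . . . . .

Answer: 3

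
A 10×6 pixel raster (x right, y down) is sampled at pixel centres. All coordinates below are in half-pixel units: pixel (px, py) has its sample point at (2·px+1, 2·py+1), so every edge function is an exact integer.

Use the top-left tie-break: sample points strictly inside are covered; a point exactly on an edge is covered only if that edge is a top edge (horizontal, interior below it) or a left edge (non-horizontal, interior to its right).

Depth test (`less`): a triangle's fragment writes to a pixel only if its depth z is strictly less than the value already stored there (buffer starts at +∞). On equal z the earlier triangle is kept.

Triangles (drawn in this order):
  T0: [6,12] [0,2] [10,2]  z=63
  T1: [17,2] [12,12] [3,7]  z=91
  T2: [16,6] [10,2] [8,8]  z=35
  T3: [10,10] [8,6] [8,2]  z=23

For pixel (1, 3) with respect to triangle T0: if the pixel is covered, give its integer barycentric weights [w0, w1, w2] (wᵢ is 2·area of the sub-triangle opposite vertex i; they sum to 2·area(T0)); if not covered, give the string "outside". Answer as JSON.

T0:
  2·area = 100
  edge (6, 12)→(0, 2): d=(-6,-10) top-left  bias=+0
  edge (0, 2)→(10, 2): d=(10,0) top-left  bias=+0
  edge (10, 2)→(6, 12): d=(-4,10) right/bottom  bias=-1
    (0,1)@(1, 3): e=[4,10,86] → X
    (1,1)@(3, 3): e=[24,10,66] → X
    (2,1)@(5, 3): e=[44,10,46] → X
    (3,1)@(7, 3): e=[64,10,26] → X
    (4,1)@(9, 3): e=[84,10,6] → X
    (5,1)@(11, 3): e=[104,10,-14] → .
    (0,2)@(1, 5): e=[-8,30,78] → .
    (1,2)@(3, 5): e=[12,30,58] → X
    (4,2)@(9, 5): e=[72,30,-2] → .
    (1,3)@(3, 7): e=[0,50,50] → X  [on edge]
    (4,3)@(9, 7): e=[60,50,-10] → .
    (1,4)@(3, 9): e=[-12,70,42] → .
  covered (13 px):
    . . . . . . . . . .
    X X X X X . . . . .
    . X X X . . . . . .
    . X X X . . . . . .
    . . X X . . . . . .
    . . . . . . . . . .
T1:
  2·area = 115
  edge (17, 2)→(12, 12): d=(-5,10) right/bottom  bias=-1
  edge (12, 12)→(3, 7): d=(-9,-5) top-left  bias=+0
  edge (3, 7)→(17, 2): d=(14,-5) top-left  bias=+0
    (7,1)@(15, 3): e=[15,96,4] → X
    (8,1)@(17, 3): e=[-5,106,14] → .
    (4,2)@(9, 5): e=[65,48,2] → X
    (5,2)@(11, 5): e=[45,58,12] → X
    (6,2)@(13, 5): e=[25,68,22] → X
    (8,2)@(17, 5): e=[-15,88,42] → .
    (1,3)@(3, 7): e=[115,0,0] → X  [on edge]
    (2,3)@(5, 7): e=[95,10,10] → X
    (3,3)@(7, 7): e=[75,20,20] → X
    (7,3)@(15, 7): e=[-5,60,60] → .
    (1,4)@(3, 9): e=[105,-18,28] → .
    (2,4)@(5, 9): e=[85,-8,38] → .
  covered (16 px):
    . . . . . . . . . .
    . . . . . . . X . .
    . . . . X X X X . .
    . X X X X X X . . .
    . . . X X X X . . .
    . . . . . X . . . .
T2:
  2·area = 44  (B↔C swapped to make it positive)
  edge (16, 6)→(8, 8): d=(-8,2) right/bottom  bias=-1
  edge (8, 8)→(10, 2): d=(2,-6) top-left  bias=+0
  edge (10, 2)→(16, 6): d=(6,4) right/bottom  bias=-1
    (5,1)@(11, 3): e=[34,8,2] → X
    (6,1)@(13, 3): e=[30,20,-6] → .
    (4,2)@(9, 5): e=[22,0,22] → X  [on edge]
    (6,2)@(13, 5): e=[14,24,6] → X
    (7,2)@(15, 5): e=[10,36,-2] → .
    (4,3)@(9, 7): e=[6,4,34] → X
    (6,3)@(13, 7): e=[-2,28,18] → .
    (4,4)@(9, 9): e=[-10,8,46] → .
    (5,4)@(11, 9): e=[-14,20,38] → .
    (3,5)@(7, 11): e=[-22,0,66] → .  [on edge]
  covered (6 px):
    . . . . . . . . . .
    . . . . . X . . . .
    . . . . X X X . . .
    . . . . X X . . . .
    . . . . . . . . . .
    . . . . . . . . . .
T3:
  2·area = 8
  edge (10, 10)→(8, 6): d=(-2,-4) top-left  bias=+0
  edge (8, 6)→(8, 2): d=(0,-4) top-left  bias=+0
  edge (8, 2)→(10, 10): d=(2,8) right/bottom  bias=-1
    (4,3)@(9, 7): e=[2,4,2] → X
    (5,3)@(11, 7): e=[10,12,-14] → .
    (4,4)@(9, 9): e=[-2,4,6] → .
  covered (1 px):
    . . . . . . . . . .
    . . . . . . . . . .
    . . . . . . . . . .
    . . . . X . . . . .
    . . . . . . . . . .
    . . . . . . . . . .

Final: [50,50,0]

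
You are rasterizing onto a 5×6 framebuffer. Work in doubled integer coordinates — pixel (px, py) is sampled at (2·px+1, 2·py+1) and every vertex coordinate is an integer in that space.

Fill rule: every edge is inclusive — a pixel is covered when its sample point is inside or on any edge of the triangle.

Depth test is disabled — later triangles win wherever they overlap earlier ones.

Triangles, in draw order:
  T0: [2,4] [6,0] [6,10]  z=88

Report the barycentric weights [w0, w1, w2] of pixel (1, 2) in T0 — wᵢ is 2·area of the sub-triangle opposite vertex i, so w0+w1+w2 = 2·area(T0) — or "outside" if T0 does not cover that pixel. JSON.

T0:
  2·area = 40
  edge (2, 4)→(6, 0): d=(4,-4) inclusive
  edge (6, 0)→(6, 10): d=(0,10) inclusive
  edge (6, 10)→(2, 4): d=(-4,-6) inclusive
    (2,0)@(5, 1): e=[0,10,30] → X  [on edge]
    (3,0)@(7, 1): e=[8,-10,42] → .
    (1,1)@(3, 3): e=[0,30,10] → X  [on edge]
    (3,1)@(7, 3): e=[16,-10,34] → .
    (0,2)@(1, 5): e=[0,50,-10] → .  [on edge]
    (1,2)@(3, 5): e=[8,30,2] → X
    (3,2)@(7, 5): e=[24,-10,26] → .
    (1,3)@(3, 7): e=[16,30,-6] → .
    (2,3)@(5, 7): e=[24,10,6] → X
    (3,3)@(7, 7): e=[32,-10,18] → .
    (2,4)@(5, 9): e=[32,10,-2] → .
  covered (6 px):
    . . X . .
    . X X . .
    . X X . .
    . . X . .
    . . . . .
    . . . . .

Result: [30,2,8]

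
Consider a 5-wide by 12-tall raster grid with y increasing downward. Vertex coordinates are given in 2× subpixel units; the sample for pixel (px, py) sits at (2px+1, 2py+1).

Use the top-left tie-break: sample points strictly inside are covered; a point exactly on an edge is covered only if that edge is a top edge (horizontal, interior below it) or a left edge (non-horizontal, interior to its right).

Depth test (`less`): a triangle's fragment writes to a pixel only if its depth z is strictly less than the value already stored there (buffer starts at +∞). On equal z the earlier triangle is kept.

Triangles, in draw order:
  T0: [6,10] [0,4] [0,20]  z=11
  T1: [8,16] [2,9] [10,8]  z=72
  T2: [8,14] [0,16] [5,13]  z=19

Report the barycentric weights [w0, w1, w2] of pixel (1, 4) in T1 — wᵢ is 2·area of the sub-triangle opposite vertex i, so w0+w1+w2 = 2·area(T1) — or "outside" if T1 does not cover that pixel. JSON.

T0:
  2·area = 96  (B↔C swapped to make it positive)
  edge (6, 10)→(0, 20): d=(-6,10) right/bottom  bias=-1
  edge (0, 20)→(0, 4): d=(0,-16) top-left  bias=+0
  edge (0, 4)→(6, 10): d=(6,6) right/bottom  bias=-1
    (0,2)@(1, 5): e=[80,16,0] → ·  [on edge]
    (4,2)@(9, 5): e=[0,144,-48] → ·  [on edge]
    (0,3)@(1, 7): e=[68,16,12] → #
    (1,3)@(3, 7): e=[48,48,0] → ·  [on edge]
    (0,4)@(1, 9): e=[56,16,24] → #
    (1,4)@(3, 9): e=[36,48,12] → #
    (2,4)@(5, 9): e=[16,80,0] → ·  [on edge]
    (0,5)@(1, 11): e=[44,16,36] → #
    (2,5)@(5, 11): e=[4,80,12] → #
    (3,5)@(7, 11): e=[-16,112,0] → ·  [on edge]
    (0,6)@(1, 13): e=[32,16,48] → #
    (2,6)@(5, 13): e=[-8,80,24] → ·
    (4,6)@(9, 13): e=[-48,144,0] → ·  [on edge]
    (1,7)@(3, 15): e=[0,48,48] → ·  [on edge]
  covered (10 px):
    · · · · ·
    · · · · ·
    · · · · ·
    # · · · ·
    # # · · ·
    # # # · ·
    # # · · ·
    # · · · ·
    # · · · ·
    · · · · ·
    · · · · ·
    · · · · ·
T1:
  2·area = 62
  edge (8, 16)→(2, 9): d=(-6,-7) top-left  bias=+0
  edge (2, 9)→(10, 8): d=(8,-1) top-left  bias=+0
  edge (10, 8)→(8, 16): d=(-2,8) right/bottom  bias=-1
    (1,4)@(3, 9): e=[7,1,54] → #
    (2,4)@(5, 9): e=[21,3,38] → #
    (3,4)@(7, 9): e=[35,5,22] → #
    (4,4)@(9, 9): e=[49,7,6] → #
    (1,5)@(3, 11): e=[-5,17,50] → ·
    (2,5)@(5, 11): e=[9,19,34] → #
    (2,6)@(5, 13): e=[-3,35,30] → ·
    (3,6)@(7, 13): e=[11,37,14] → #
    (4,6)@(9, 13): e=[25,39,-2] → ·
    (3,7)@(7, 15): e=[-1,53,10] → ·
  covered (8 px):
    · · · · ·
    · · · · ·
    · · · · ·
    · · · · ·
    · # # # #
    · · # # #
    · · · # ·
    · · · · ·
    · · · · ·
    · · · · ·
    · · · · ·
    · · · · ·
T2:
  2·area = 14
  edge (8, 14)→(0, 16): d=(-8,2) right/bottom  bias=-1
  edge (0, 16)→(5, 13): d=(5,-3) top-left  bias=+0
  edge (5, 13)→(8, 14): d=(3,1) right/bottom  bias=-1
    (2,6)@(5, 13): e=[14,0,0] → ·  [on edge]
    (1,7)@(3, 15): e=[2,4,8] → #
    (2,7)@(5, 15): e=[-2,10,6] → ·
    (1,8)@(3, 17): e=[-14,14,14] → ·
  covered (1 px):
    · · · · ·
    · · · · ·
    · · · · ·
    · · · · ·
    · · · · ·
    · · · · ·
    · · · · ·
    · # · · ·
    · · · · ·
    · · · · ·
    · · · · ·
    · · · · ·

Result: [1,54,7]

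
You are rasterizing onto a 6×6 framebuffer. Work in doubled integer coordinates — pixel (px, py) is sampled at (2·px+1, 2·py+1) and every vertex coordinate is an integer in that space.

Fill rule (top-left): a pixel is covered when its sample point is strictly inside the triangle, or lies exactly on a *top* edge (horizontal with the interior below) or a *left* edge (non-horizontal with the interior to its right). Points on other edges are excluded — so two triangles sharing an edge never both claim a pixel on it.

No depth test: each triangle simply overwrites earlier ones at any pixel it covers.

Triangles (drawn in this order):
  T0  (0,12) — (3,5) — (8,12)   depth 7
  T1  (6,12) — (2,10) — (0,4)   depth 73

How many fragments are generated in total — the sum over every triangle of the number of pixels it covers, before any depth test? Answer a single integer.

T0:
  2·area = 56
  edge (0, 12)→(3, 5): d=(3,-7) top-left  bias=+0
  edge (3, 5)→(8, 12): d=(5,7) right/bottom  bias=-1
  edge (8, 12)→(0, 12): d=(-8,0) right/bottom  bias=-1
    (1,2)@(3, 5): e=[0,0,56] → ·  [on edge]
    (1,3)@(3, 7): e=[6,10,40] → █
    (2,3)@(5, 7): e=[20,-4,40] → ·
    (1,4)@(3, 9): e=[12,20,24] → █
    (2,4)@(5, 9): e=[26,6,24] → █
    (3,4)@(7, 9): e=[40,-8,24] → ·
    (0,5)@(1, 11): e=[4,44,8] → █
    (3,5)@(7, 11): e=[46,2,8] → █
    (4,5)@(9, 11): e=[60,-12,8] → ·
  covered (7 px):
    · · · · · ·
    · · · · · ·
    · · · · · ·
    · █ · · · ·
    · █ █ · · ·
    █ █ █ █ · ·
T1:
  2·area = 20
  edge (6, 12)→(2, 10): d=(-4,-2) top-left  bias=+0
  edge (2, 10)→(0, 4): d=(-2,-6) top-left  bias=+0
  edge (0, 4)→(6, 12): d=(6,8) right/bottom  bias=-1
    (0,3)@(1, 7): e=[10,0,10] → █  [on edge]
    (1,3)@(3, 7): e=[14,12,-6] → ·
    (0,4)@(1, 9): e=[2,-4,22] → ·
    (1,4)@(3, 9): e=[6,8,6] → █
    (2,4)@(5, 9): e=[10,20,-10] → ·
    (1,5)@(3, 11): e=[-2,4,18] → ·
    (2,5)@(5, 11): e=[2,16,2] → █
    (3,5)@(7, 11): e=[6,28,-14] → ·
  covered (3 px):
    · · · · · ·
    · · · · · ·
    · · · · · ·
    █ · · · · ·
    · █ · · · ·
    · · █ · · ·

Result: 10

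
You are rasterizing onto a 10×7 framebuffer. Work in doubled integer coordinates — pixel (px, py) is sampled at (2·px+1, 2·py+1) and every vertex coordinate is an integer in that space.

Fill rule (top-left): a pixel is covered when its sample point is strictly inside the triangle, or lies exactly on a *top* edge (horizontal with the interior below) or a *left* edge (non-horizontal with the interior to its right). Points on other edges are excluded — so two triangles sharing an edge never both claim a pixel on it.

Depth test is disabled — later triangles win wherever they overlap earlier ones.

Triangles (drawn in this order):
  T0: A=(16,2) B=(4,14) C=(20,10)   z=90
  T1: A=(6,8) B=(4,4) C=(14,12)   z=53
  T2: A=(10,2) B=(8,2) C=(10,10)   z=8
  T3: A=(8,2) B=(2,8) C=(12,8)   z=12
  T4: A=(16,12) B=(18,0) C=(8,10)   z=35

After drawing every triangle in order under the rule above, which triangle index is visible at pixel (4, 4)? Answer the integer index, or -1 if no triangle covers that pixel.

T0:
  2·area = 144  (B↔C swapped to make it positive)
  edge (16, 2)→(20, 10): d=(4,8) right/bottom  bias=-1
  edge (20, 10)→(4, 14): d=(-16,4) right/bottom  bias=-1
  edge (4, 14)→(16, 2): d=(12,-12) top-left  bias=+0
    (8,0)@(17, 1): e=[-12,156,0] → ·  [on edge]
    (7,1)@(15, 3): e=[12,132,0] → #  [on edge]
    (8,1)@(17, 3): e=[-4,124,24] → ·
    (6,2)@(13, 5): e=[36,108,0] → #  [on edge]
    (8,2)@(17, 5): e=[4,92,48] → #
    (9,2)@(19, 5): e=[-12,84,72] → ·
    (5,3)@(11, 7): e=[60,84,0] → #  [on edge]
    (9,3)@(19, 7): e=[-4,52,96] → ·
    (4,4)@(9, 9): e=[84,60,0] → #  [on edge]
    (9,4)@(19, 9): e=[4,20,120] → #
    (3,5)@(7, 11): e=[108,36,0] → #  [on edge]
    (8,5)@(17, 11): e=[28,-4,120] → ·
    (2,6)@(5, 13): e=[132,12,0] → #  [on edge]
  covered (21 px):
    · · · · · · · · · ·
    · · · · · · · # · ·
    · · · · · · # # # ·
    · · · · · # # # # ·
    · · · · # # # # # #
    · · · # # # # # · ·
    · · # # · · · · · ·
T1:
  2·area = 24
  edge (6, 8)→(4, 4): d=(-2,-4) top-left  bias=+0
  edge (4, 4)→(14, 12): d=(10,8) right/bottom  bias=-1
  edge (14, 12)→(6, 8): d=(-8,-4) top-left  bias=+0
    (2,2)@(5, 5): e=[2,2,20] → #
    (3,2)@(7, 5): e=[10,-14,28] → ·
    (2,3)@(5, 7): e=[-2,22,4] → ·
    (3,3)@(7, 7): e=[6,6,12] → #
    (4,3)@(9, 7): e=[14,-10,20] → ·
    (3,4)@(7, 9): e=[2,26,-4] → ·
    (4,4)@(9, 9): e=[10,10,4] → #
    (5,4)@(11, 9): e=[18,-6,12] → ·
    (4,5)@(9, 11): e=[6,30,-12] → ·
  covered (3 px):
    · · · · · · · · · ·
    · · · · · · · · · ·
    · · # · · · · · · ·
    · · · # · · · · · ·
    · · · · # · · · · ·
    · · · · · · · · · ·
    · · · · · · · · · ·
T2:
  2·area = 16  (B↔C swapped to make it positive)
  edge (10, 2)→(10, 10): d=(0,8) right/bottom  bias=-1
  edge (10, 10)→(8, 2): d=(-2,-8) top-left  bias=+0
  edge (8, 2)→(10, 2): d=(2,0) top-left  bias=+0
    (4,1)@(9, 3): e=[8,6,2] → #
    (5,1)@(11, 3): e=[-8,22,2] → ·
    (4,2)@(9, 5): e=[8,2,6] → #
    (5,2)@(11, 5): e=[-8,18,6] → ·
    (4,3)@(9, 7): e=[8,-2,10] → ·
  covered (2 px):
    · · · · · · · · · ·
    · · · · # · · · · ·
    · · · · # · · · · ·
    · · · · · · · · · ·
    · · · · · · · · · ·
    · · · · · · · · · ·
    · · · · · · · · · ·
T3:
  2·area = 60  (B↔C swapped to make it positive)
  edge (8, 2)→(12, 8): d=(4,6) right/bottom  bias=-1
  edge (12, 8)→(2, 8): d=(-10,0) right/bottom  bias=-1
  edge (2, 8)→(8, 2): d=(6,-6) top-left  bias=+0
    (4,0)@(9, 1): e=[-10,70,0] → ·  [on edge]
    (3,1)@(7, 3): e=[10,50,0] → #  [on edge]
    (4,1)@(9, 3): e=[-2,50,12] → ·
    (2,2)@(5, 5): e=[30,30,0] → #  [on edge]
    (4,2)@(9, 5): e=[6,30,24] → #
    (5,2)@(11, 5): e=[-6,30,36] → ·
    (1,3)@(3, 7): e=[50,10,0] → #  [on edge]
    (5,3)@(11, 7): e=[2,10,48] → #
    (6,3)@(13, 7): e=[-10,10,60] → ·
    (0,4)@(1, 9): e=[70,-10,0] → ·  [on edge]
    (1,4)@(3, 9): e=[58,-10,12] → ·
    (2,4)@(5, 9): e=[46,-10,24] → ·
  covered (9 px):
    · · · · · · · · · ·
    · · · # · · · · · ·
    · · # # # · · · · ·
    · # # # # # · · · ·
    · · · · · · · · · ·
    · · · · · · · · · ·
    · · · · · · · · · ·
T4:
  2·area = 100  (B↔C swapped to make it positive)
  edge (16, 12)→(8, 10): d=(-8,-2) top-left  bias=+0
  edge (8, 10)→(18, 0): d=(10,-10) top-left  bias=+0
  edge (18, 0)→(16, 12): d=(-2,12) right/bottom  bias=-1
    (8,0)@(17, 1): e=[90,0,10] → #  [on edge]
    (9,0)@(19, 1): e=[94,20,-14] → ·
    (7,1)@(15, 3): e=[70,0,30] → #  [on edge]
    (9,1)@(19, 3): e=[78,40,-18] → ·
    (6,2)@(13, 5): e=[50,0,50] → #  [on edge]
    (9,2)@(19, 5): e=[62,60,-22] → ·
    (5,3)@(11, 7): e=[30,0,70] → #  [on edge]
    (8,3)@(17, 7): e=[42,60,-2] → ·
    (4,4)@(9, 9): e=[10,0,90] → #  [on edge]
    (8,4)@(17, 9): e=[26,80,-6] → ·
    (3,5)@(7, 11): e=[-10,0,110] → ·  [on edge]
    (4,5)@(9, 11): e=[-6,20,86] → ·
    (2,6)@(5, 13): e=[-30,0,130] → ·  [on edge]
  covered (15 px):
    · · · · · · · · # ·
    · · · · · · · # # ·
    · · · · · · # # # ·
    · · · · · # # # · ·
    · · · · # # # # · ·
    · · · · · · # # · ·
    · · · · · · · · · ·

Z-buffer (winner per pixel, '.' = empty):
  . . . . . . . . 4 .
  . . . 3 2 . . 4 4 .
  . . 3 3 3 . 4 4 4 .
  . 3 3 3 3 4 4 4 0 .
  . . . . 4 4 4 4 0 0
  . . . 0 0 0 4 4 . .
  . . 0 0 . . . . . .

Answer: 4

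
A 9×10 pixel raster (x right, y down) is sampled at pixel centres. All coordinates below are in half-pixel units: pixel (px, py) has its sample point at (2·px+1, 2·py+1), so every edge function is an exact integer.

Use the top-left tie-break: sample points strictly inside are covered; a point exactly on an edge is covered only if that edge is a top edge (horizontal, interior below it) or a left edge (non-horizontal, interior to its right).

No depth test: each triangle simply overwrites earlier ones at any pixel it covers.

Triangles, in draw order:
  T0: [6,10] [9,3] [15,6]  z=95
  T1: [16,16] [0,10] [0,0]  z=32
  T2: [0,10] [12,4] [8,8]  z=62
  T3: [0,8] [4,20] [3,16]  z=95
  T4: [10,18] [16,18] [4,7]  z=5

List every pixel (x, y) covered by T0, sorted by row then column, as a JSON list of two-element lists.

T0:
  2·area = 51
  edge (6, 10)→(9, 3): d=(3,-7) top-left  bias=+0
  edge (9, 3)→(15, 6): d=(6,3) right/bottom  bias=-1
  edge (15, 6)→(6, 10): d=(-9,4) right/bottom  bias=-1
    (2,0)@(5, 1): e=[-34,0,85] → ·  [on edge]
    (4,1)@(9, 3): e=[0,0,51] → ·  [on edge]
    (4,2)@(9, 5): e=[6,12,33] → #
    (5,2)@(11, 5): e=[20,6,25] → #
    (6,2)@(13, 5): e=[34,0,17] → ·  [on edge]
    (4,3)@(9, 7): e=[12,24,15] → #
    (6,3)@(13, 7): e=[40,12,-1] → ·
    (8,3)@(17, 7): e=[68,0,-17] → ·  [on edge]
    (3,4)@(7, 9): e=[4,42,5] → #
    (4,4)@(9, 9): e=[18,36,-3] → ·
    (5,4)@(11, 9): e=[32,30,-11] → ·
    (3,5)@(7, 11): e=[10,54,-13] → ·
    (1,8)@(3, 17): e=[0,102,-51] → ·  [on edge]
  covered (5 px):
    · · · · · · · · ·
    · · · · · · · · ·
    · · · · # # · · ·
    · · · · # # · · ·
    · · · # · · · · ·
    · · · · · · · · ·
    · · · · · · · · ·
    · · · · · · · · ·
    · · · · · · · · ·
    · · · · · · · · ·
T1:
  2·area = 160
  edge (16, 16)→(0, 10): d=(-16,-6) top-left  bias=+0
  edge (0, 10)→(0, 0): d=(0,-10) top-left  bias=+0
  edge (0, 0)→(16, 16): d=(16,16) right/bottom  bias=-1
    (0,0)@(1, 1): e=[150,10,0] → ·  [on edge]
    (0,1)@(1, 3): e=[118,10,32] → #
    (1,1)@(3, 3): e=[130,30,0] → ·  [on edge]
    (0,2)@(1, 5): e=[86,10,64] → #
    (1,2)@(3, 5): e=[98,30,32] → #
    (2,2)@(5, 5): e=[110,50,0] → ·  [on edge]
    (0,3)@(1, 7): e=[54,10,96] → #
    (2,3)@(5, 7): e=[78,50,32] → #
    (3,3)@(7, 7): e=[90,70,0] → ·  [on edge]
    (0,4)@(1, 9): e=[22,10,128] → #
    (3,4)@(7, 9): e=[58,70,32] → #
    (4,4)@(9, 9): e=[70,90,0] → ·  [on edge]
    (5,5)@(11, 11): e=[50,110,0] → ·  [on edge]
    (6,6)@(13, 13): e=[30,130,0] → ·  [on edge]
    (7,7)@(15, 15): e=[10,150,0] → ·  [on edge]
    (8,8)@(17, 17): e=[-10,170,0] → ·  [on edge]
  covered (16 px):
    · · · · · · · · ·
    # · · · · · · · ·
    # # · · · · · · ·
    # # # · · · · · ·
    # # # # · · · · ·
    · # # # # · · · ·
    · · · · # # · · ·
    · · · · · · · · ·
    · · · · · · · · ·
    · · · · · · · · ·
T2:
  2·area = 24
  edge (0, 10)→(12, 4): d=(12,-6) top-left  bias=+0
  edge (12, 4)→(8, 8): d=(-4,4) right/bottom  bias=-1
  edge (8, 8)→(0, 10): d=(-8,2) right/bottom  bias=-1
    (7,0)@(15, 1): e=[-18,0,42] → ·  [on edge]
    (6,1)@(13, 3): e=[-6,0,30] → ·  [on edge]
    (5,2)@(11, 5): e=[6,0,18] → ·  [on edge]
    (3,3)@(7, 7): e=[6,8,10] → #
    (4,3)@(9, 7): e=[18,0,6] → ·  [on edge]
    (1,4)@(3, 9): e=[6,16,2] → #
    (2,4)@(5, 9): e=[18,8,-2] → ·
    (3,4)@(7, 9): e=[30,0,-6] → ·  [on edge]
    (1,5)@(3, 11): e=[30,8,-14] → ·
    (2,5)@(5, 11): e=[42,0,-18] → ·  [on edge]
    (1,6)@(3, 13): e=[54,0,-30] → ·  [on edge]
    (0,7)@(1, 15): e=[66,0,-42] → ·  [on edge]
  covered (2 px):
    · · · · · · · · ·
    · · · · · · · · ·
    · · · · · · · · ·
    · · · # · · · · ·
    · # · · · · · · ·
    · · · · · · · · ·
    · · · · · · · · ·
    · · · · · · · · ·
    · · · · · · · · ·
    · · · · · · · · ·
T3:
  2·area = 4  (B↔C swapped to make it positive)
  edge (0, 8)→(3, 16): d=(3,8) right/bottom  bias=-1
  edge (3, 16)→(4, 20): d=(1,4) right/bottom  bias=-1
  edge (4, 20)→(0, 8): d=(-4,-12) top-left  bias=+0
    (0,5)@(1, 11): e=[1,3,0] → #  [on edge]
    (1,5)@(3, 11): e=[-15,-5,24] → ·
    (0,6)@(1, 13): e=[7,5,-8] → ·
    (1,8)@(3, 17): e=[3,1,0] → #  [on edge]
    (2,8)@(5, 17): e=[-13,-7,24] → ·
    (1,9)@(3, 19): e=[9,3,-8] → ·
  covered (2 px):
    · · · · · · · · ·
    · · · · · · · · ·
    · · · · · · · · ·
    · · · · · · · · ·
    · · · · · · · · ·
    # · · · · · · · ·
    · · · · · · · · ·
    · · · · · · · · ·
    · # · · · · · · ·
    · · · · · · · · ·
T4:
  2·area = 66  (B↔C swapped to make it positive)
  edge (10, 18)→(4, 7): d=(-6,-11) top-left  bias=+0
  edge (4, 7)→(16, 18): d=(12,11) right/bottom  bias=-1
  edge (16, 18)→(10, 18): d=(-6,0) right/bottom  bias=-1
    (3,5)@(7, 11): e=[9,15,42] → #
    (4,5)@(9, 11): e=[31,-7,42] → ·
    (3,6)@(7, 13): e=[-3,39,30] → ·
    (4,6)@(9, 13): e=[19,17,30] → #
    (5,6)@(11, 13): e=[41,-5,30] → ·
    (4,7)@(9, 15): e=[7,41,18] → #
    (5,7)@(11, 15): e=[29,19,18] → #
    (6,7)@(13, 15): e=[51,-3,18] → ·
    (4,8)@(9, 17): e=[-5,65,6] → ·
    (5,8)@(11, 17): e=[17,43,6] → #
    (6,8)@(13, 17): e=[39,21,6] → #
    (7,8)@(15, 17): e=[61,-1,6] → ·
  covered (6 px):
    · · · · · · · · ·
    · · · · · · · · ·
    · · · · · · · · ·
    · · · · · · · · ·
    · · · · · · · · ·
    · · · # · · · · ·
    · · · · # · · · ·
    · · · · # # · · ·
    · · · · · # # · ·
    · · · · · · · · ·

Answer: [[4,2],[5,2],[4,3],[5,3],[3,4]]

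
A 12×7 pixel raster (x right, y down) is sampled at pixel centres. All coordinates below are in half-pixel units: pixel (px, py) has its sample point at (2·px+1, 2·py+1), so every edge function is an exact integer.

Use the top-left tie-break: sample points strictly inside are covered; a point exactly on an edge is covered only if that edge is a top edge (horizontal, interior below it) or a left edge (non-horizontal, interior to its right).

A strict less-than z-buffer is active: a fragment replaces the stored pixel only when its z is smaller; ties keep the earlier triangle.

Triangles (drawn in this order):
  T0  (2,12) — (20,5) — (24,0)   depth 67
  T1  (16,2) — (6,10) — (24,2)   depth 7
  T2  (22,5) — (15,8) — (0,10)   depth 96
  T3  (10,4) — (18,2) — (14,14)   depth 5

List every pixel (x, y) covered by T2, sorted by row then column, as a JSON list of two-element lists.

T0:
  2·area = 62  (B↔C swapped to make it positive)
  edge (2, 12)→(24, 0): d=(22,-12) top-left  bias=+0
  edge (24, 0)→(20, 5): d=(-4,5) right/bottom  bias=-1
  edge (20, 5)→(2, 12): d=(-18,7) right/bottom  bias=-1
    (11,0)@(23, 1): e=[10,1,51] → X
    (9,1)@(19, 3): e=[6,13,43] → X
    (10,1)@(21, 3): e=[30,3,29] → X
    (11,1)@(23, 3): e=[54,-7,15] → .
    (7,2)@(15, 5): e=[2,25,35] → X
    (8,2)@(17, 5): e=[26,15,21] → X
    (10,2)@(21, 5): e=[74,-5,-7] → .
    (6,3)@(13, 7): e=[22,27,13] → X
    (7,3)@(15, 7): e=[46,17,-1] → .
    (8,3)@(17, 7): e=[70,7,-15] → .
    (9,3)@(19, 7): e=[94,-3,-29] → .
    (4,4)@(9, 9): e=[18,39,5] → X
  covered (8 px):
    . . . . . . . . . . . X
    . . . . . . . . . X X .
    . . . . . . . X X X . .
    . . . . . . X . . . . .
    . . . . X . . . . . . .
    . . . . . . . . . . . .
    . . . . . . . . . . . .
T1:
  2·area = 64  (B↔C swapped to make it positive)
  edge (16, 2)→(24, 2): d=(8,0) top-left  bias=+0
  edge (24, 2)→(6, 10): d=(-18,8) right/bottom  bias=-1
  edge (6, 10)→(16, 2): d=(10,-8) top-left  bias=+0
    (7,1)@(15, 3): e=[8,54,2] → X
    (8,1)@(17, 3): e=[8,38,18] → X
    (9,1)@(19, 3): e=[8,22,34] → X
    (10,1)@(21, 3): e=[8,6,50] → X
    (11,1)@(23, 3): e=[8,-10,66] → .
    (6,2)@(13, 5): e=[24,34,6] → X
    (9,2)@(19, 5): e=[24,-14,54] → .
    (10,2)@(21, 5): e=[24,-30,70] → .
    (5,3)@(11, 7): e=[40,14,10] → X
    (6,3)@(13, 7): e=[40,-2,26] → .
    (7,3)@(15, 7): e=[40,-18,42] → .
    (8,3)@(17, 7): e=[40,-34,58] → .
  covered (8 px):
    . . . . . . . . . . . .
    . . . . . . . X X X X .
    . . . . . . X X X . . .
    . . . . . X . . . . . .
    . . . . . . . . . . . .
    . . . . . . . . . . . .
    . . . . . . . . . . . .
T2:
  2·area = 31
  edge (22, 5)→(15, 8): d=(-7,3) right/bottom  bias=-1
  edge (15, 8)→(0, 10): d=(-15,2) right/bottom  bias=-1
  edge (0, 10)→(22, 5): d=(22,-5) top-left  bias=+0
    (7,3)@(15, 7): e=[7,15,9] → X
    (8,3)@(17, 7): e=[1,11,19] → X
    (9,3)@(19, 7): e=[-5,7,29] → .
    (2,4)@(5, 9): e=[23,5,3] → X
    (3,4)@(7, 9): e=[17,1,13] → X
    (4,4)@(9, 9): e=[11,-3,23] → .
    (7,4)@(15, 9): e=[-7,-15,53] → .
    (8,4)@(17, 9): e=[-13,-19,63] → .
    (2,5)@(5, 11): e=[9,-25,47] → .
    (3,5)@(7, 11): e=[3,-29,57] → .
  covered (4 px):
    . . . . . . . . . . . .
    . . . . . . . . . . . .
    . . . . . . . . . . . .
    . . . . . . . X X . . .
    . . X X . . . . . . . .
    . . . . . . . . . . . .
    . . . . . . . . . . . .
T3:
  2·area = 88
  edge (10, 4)→(18, 2): d=(8,-2) top-left  bias=+0
  edge (18, 2)→(14, 14): d=(-4,12) right/bottom  bias=-1
  edge (14, 14)→(10, 4): d=(-4,-10) top-left  bias=+0
    (7,1)@(15, 3): e=[2,32,54] → X
    (8,1)@(17, 3): e=[6,8,74] → X
    (9,1)@(19, 3): e=[10,-16,94] → .
    (5,2)@(11, 5): e=[10,72,6] → X
    (6,2)@(13, 5): e=[14,48,26] → X
    (8,2)@(17, 5): e=[22,0,66] → .  [on edge]
    (5,3)@(11, 7): e=[26,64,-2] → .
    (6,3)@(13, 7): e=[30,40,18] → X
    (8,3)@(17, 7): e=[38,-8,58] → .
    (6,4)@(13, 9): e=[46,32,10] → X
    (8,4)@(17, 9): e=[54,-16,50] → .
    (6,5)@(13, 11): e=[62,24,2] → X
    (7,5)@(15, 11): e=[66,0,22] → .  [on edge]
  covered (10 px):
    . . . . . . . . . . . .
    . . . . . . . X X . . .
    . . . . . X X X . . . .
    . . . . . . X X . . . .
    . . . . . . X X . . . .
    . . . . . . X . . . . .
    . . . . . . . . . . . .

Result: [[7,3],[8,3],[2,4],[3,4]]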